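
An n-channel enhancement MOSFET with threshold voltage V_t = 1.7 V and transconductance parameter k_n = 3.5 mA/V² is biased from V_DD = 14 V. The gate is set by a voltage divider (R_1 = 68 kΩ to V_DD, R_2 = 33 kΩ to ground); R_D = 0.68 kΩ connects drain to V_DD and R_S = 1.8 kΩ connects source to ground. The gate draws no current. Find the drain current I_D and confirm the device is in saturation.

V_G = V_DD·R_2/(R_1+R_2) = 14×33/101 = 4.57 V.
Assume saturation: I_D = (k_n/2)(V_GS − V_t)² with V_GS = V_G − I_D·R_S = 4.57 − 1.8·I_D.
Substituting gives 5.67·I_D² − 19.1·I_D + 14.5 = 0, with roots I_D = 1.15 or 2.22 mA.
The root I_D = 2.22 mA gives V_GS = 0.573 V ≤ V_t, so take I_D = 1.15 mA.
Then V_GS = 2.51 V and V_DS = V_DD − I_D(R_D+R_S) = 14 − 1.15×2.48 = 11.2 V.
Saturation requires V_DS ≥ V_GS − V_t = 0.81 V; 11.2 ≥ 0.81 ✓.

I_D ≈ 1.1 mA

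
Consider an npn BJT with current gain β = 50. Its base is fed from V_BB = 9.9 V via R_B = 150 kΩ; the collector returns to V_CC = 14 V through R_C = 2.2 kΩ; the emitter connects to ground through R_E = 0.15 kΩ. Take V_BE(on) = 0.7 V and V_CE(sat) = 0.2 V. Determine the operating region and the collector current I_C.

Assume active. Base-emitter loop: I_B = (V_BB − V_BE)/(R_B + (β+1)R_E) = (9.9 − 0.7)/(150 + 51×0.15) = 0.0584 mA.
I_C = β·I_B = 50×0.0584 = 2.92 mA.
V_CE = V_CC − I_C·R_C − I_E·R_E = 14 − 2.92×2.2 − 2.98×0.15 = 7.13 V > V_CE(sat), so the active-region assumption holds.

active; I_C ≈ 2.9 mA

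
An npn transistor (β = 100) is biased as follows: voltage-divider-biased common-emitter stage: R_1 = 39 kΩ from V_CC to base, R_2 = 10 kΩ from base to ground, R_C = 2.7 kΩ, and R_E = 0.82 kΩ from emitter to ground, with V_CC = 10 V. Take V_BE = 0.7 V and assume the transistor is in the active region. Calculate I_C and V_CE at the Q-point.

I_C ≈ 1.5 mA, V_CE ≈ 4.8 V

Thevenize the base divider: V_Th = V_CC·R_2/(R_1+R_2) = 10×10/49 = 2.04 V, R_Th = R_1‖R_2 = 7.96 kΩ.
Base-emitter loop: V_Th = I_B·R_Th + V_BE + (β+1)I_B·R_E, so I_B = (2.04 − 0.7) / (7.96 + 101×0.82) = 0.0148 mA.
I_C = β·I_B = 100×0.0148 = 1.48 mA, and I_E = (β+1)I_B = 1.49 mA.
V_CE = V_CC − I_C·R_C − I_E·R_E = 10 − 1.48×2.7 − 1.49×0.82 = 4.79 V.
V_CE = 4.79 V > 0.2 V confirms active-region operation.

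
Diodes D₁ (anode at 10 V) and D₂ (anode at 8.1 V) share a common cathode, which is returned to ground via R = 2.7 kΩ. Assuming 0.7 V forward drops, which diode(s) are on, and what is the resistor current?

Only D₁ conducts; I_R ≈ 3.4 mA

Assume both conduct. Then node N would need to be at both 10−0.7 = 9.3 V and 8.1−0.7 = 7.4 V, which is impossible.
Assume only D₁ conducts: V_N = 10 − 0.7 = 9.3 V, so I_R = 9.3/2.7 = 3.44 mA.
Check D₂: its anode-to-cathode voltage is 8.1 − 9.3 = -1.2 V < 0.7 V, so it is off. The assumption is consistent.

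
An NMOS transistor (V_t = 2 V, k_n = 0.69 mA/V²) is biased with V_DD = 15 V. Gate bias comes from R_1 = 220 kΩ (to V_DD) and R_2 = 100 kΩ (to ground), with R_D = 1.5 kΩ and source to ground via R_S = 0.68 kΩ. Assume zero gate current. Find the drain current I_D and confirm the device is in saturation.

V_G = V_DD·R_2/(R_1+R_2) = 15×100/320 = 4.69 V.
Assume saturation: I_D = (k_n/2)(V_GS − V_t)² with V_GS = V_G − I_D·R_S = 4.69 − 0.68·I_D.
Substituting gives 0.16·I_D² − 2.26·I_D + 2.49 = 0, with roots I_D = 1.2 or 13 mA.
The root I_D = 13 mA gives V_GS = -4.13 V ≤ V_t, so take I_D = 1.2 mA.
Then V_GS = 3.87 V and V_DS = V_DD − I_D(R_D+R_S) = 15 − 1.2×2.18 = 12.4 V.
Saturation requires V_DS ≥ V_GS − V_t = 1.87 V; 12.4 ≥ 1.87 ✓.

I_D ≈ 1.2 mA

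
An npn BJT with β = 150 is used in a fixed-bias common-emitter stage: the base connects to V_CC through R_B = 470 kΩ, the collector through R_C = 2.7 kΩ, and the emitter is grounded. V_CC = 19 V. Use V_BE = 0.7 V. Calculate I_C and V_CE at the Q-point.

Base loop: V_CC = I_B·R_B + V_BE, so I_B = (19 − 0.7)/470 kΩ = 0.0389 mA.
In the active region I_C = β·I_B = 150 × 0.0389 = 5.84 mA.
Collector loop: V_CE = V_CC − I_C·R_C = 19 − 5.84×2.7 = 3.23 V.
Since V_CE = 3.23 V > V_CE(sat) ≈ 0.2 V, the transistor is in the active region as assumed.

I_C ≈ 5.8 mA, V_CE ≈ 3.2 V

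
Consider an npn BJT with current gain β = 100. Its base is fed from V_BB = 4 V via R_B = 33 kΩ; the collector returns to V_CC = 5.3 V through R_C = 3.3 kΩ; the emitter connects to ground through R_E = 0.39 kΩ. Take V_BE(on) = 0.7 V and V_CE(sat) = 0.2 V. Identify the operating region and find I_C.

saturation; I_C ≈ 1.4 mA

Assume active: I_B = (4 − 0.7)/(33 + 101×0.39) = 0.0456 mA, I_C = β·I_B = 4.56 mA.
Then V_CE = 5.3 − 4.56×3.3 − 4.6×0.39 = -11.5 V < 0.2 V — the active assumption fails.
Re-solve with V_CE = 0.2 V. KCL at the emitter: V_E/R_E = (V_BB−0.7−V_E)/R_B + (V_CC−0.2−V_E)/R_C, giving V_E = 0.568 V.
I_C = (V_CC − 0.2 − V_E)/R_C = (5.1 − 0.568)/3.3 = 1.37 mA.
Check: I_B = (3.3 − 0.568)/33 = 0.0828 mA, and β·I_B = 8.28 mA > I_C, confirming saturation.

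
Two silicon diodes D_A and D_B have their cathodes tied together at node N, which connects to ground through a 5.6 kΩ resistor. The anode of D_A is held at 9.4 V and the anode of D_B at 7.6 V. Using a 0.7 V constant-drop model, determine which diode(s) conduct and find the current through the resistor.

Assume both conduct. Then node N would need to be at both 9.4−0.7 = 8.7 V and 7.6−0.7 = 6.9 V, which is impossible.
Assume only D_A conducts: V_N = 9.4 − 0.7 = 8.7 V, so I_R = 8.7/5.6 = 1.55 mA.
Check D_B: its anode-to-cathode voltage is 7.6 − 8.7 = -1.1 V < 0.7 V, so it is off. The assumption is consistent.

Only D_A conducts; I_R ≈ 1.6 mA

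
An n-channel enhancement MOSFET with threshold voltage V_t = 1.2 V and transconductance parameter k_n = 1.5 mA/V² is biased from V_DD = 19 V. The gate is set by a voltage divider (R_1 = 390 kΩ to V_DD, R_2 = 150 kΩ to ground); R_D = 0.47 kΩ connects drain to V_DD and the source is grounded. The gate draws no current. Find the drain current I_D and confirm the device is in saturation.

I_D ≈ 12 mA

V_G = V_DD·R_2/(R_1+R_2) = 19×150/540 = 5.28 V. With the source grounded, V_GS = V_G = 5.28 V.
Assume saturation: I_D = (k_n/2)(V_GS − V_t)² = (1.5/2)×(5.28 − 1.2)² = 0.75×4.08² = 12.5 mA.
V_DS = V_DD − I_D·R_D = 19 − 12.5×0.47 = 13.1 V.
Saturation requires V_DS ≥ V_GS − V_t = 4.08 V; 13.1 ≥ 4.08 ✓.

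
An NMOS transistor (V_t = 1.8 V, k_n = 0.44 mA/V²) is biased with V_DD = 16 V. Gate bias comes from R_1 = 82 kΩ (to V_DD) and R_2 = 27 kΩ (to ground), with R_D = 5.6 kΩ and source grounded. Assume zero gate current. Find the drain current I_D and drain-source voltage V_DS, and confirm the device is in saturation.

I_D ≈ 1 mA, V_DS ≈ 10 V

V_G = V_DD·R_2/(R_1+R_2) = 16×27/109 = 3.96 V. With the source grounded, V_GS = V_G = 3.96 V.
Assume saturation: I_D = (k_n/2)(V_GS − V_t)² = (0.44/2)×(3.96 − 1.8)² = 0.22×2.16² = 1.03 mA.
V_DS = V_DD − I_D·R_D = 16 − 1.03×5.6 = 10.2 V.
Saturation requires V_DS ≥ V_GS − V_t = 2.16 V; 10.2 ≥ 2.16 ✓.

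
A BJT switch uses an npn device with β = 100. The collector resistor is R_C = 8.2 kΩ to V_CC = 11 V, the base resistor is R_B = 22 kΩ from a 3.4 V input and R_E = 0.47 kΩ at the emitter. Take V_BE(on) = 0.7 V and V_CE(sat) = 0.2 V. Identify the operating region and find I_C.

saturation; I_C ≈ 1.2 mA

Assume active: I_B = (3.4 − 0.7)/(22 + 101×0.47) = 0.0389 mA, I_C = β·I_B = 3.89 mA.
Then V_CE = 11 − 3.89×8.2 − 3.93×0.47 = -22.7 V < 0.2 V — the active assumption fails.
Re-solve with V_CE = 0.2 V. KCL at the emitter: V_E/R_E = (V_BB−0.7−V_E)/R_B + (V_CC−0.2−V_E)/R_C, giving V_E = 0.627 V.
I_C = (V_CC − 0.2 − V_E)/R_C = (10.8 − 0.627)/8.2 = 1.24 mA.
Check: I_B = (2.7 − 0.627)/22 = 0.0942 mA, and β·I_B = 9.42 mA > I_C, confirming saturation.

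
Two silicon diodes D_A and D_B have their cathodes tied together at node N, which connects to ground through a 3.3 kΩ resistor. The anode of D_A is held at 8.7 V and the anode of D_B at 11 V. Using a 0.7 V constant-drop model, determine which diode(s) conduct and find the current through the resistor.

Only D_B conducts; I_R ≈ 3.1 mA

Assume both conduct. Then node N would need to be at both 8.7−0.7 = 8 V and 11−0.7 = 10.3 V, which is impossible.
Assume only D_B conducts: V_N = 11 − 0.7 = 10.3 V, so I_R = 10.3/3.3 = 3.12 mA.
Check D_A: its anode-to-cathode voltage is 8.7 − 10.3 = -1.6 V < 0.7 V, so it is off. The assumption is consistent.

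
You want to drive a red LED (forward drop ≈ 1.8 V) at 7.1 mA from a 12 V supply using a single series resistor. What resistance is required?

R ≈ 1.4 kΩ

The resistor drops V_S − V_D = 12 − 1.8 = 10.2 V at 7.1 mA.
R = 10.2 V / 7.1 mA = 1.44 kΩ.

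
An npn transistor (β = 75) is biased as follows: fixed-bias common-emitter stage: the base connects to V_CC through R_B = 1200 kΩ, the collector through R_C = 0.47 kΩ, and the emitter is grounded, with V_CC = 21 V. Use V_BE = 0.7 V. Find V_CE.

V_CE ≈ 20 V

Base loop: V_CC = I_B·R_B + V_BE, so I_B = (21 − 0.7)/1200 kΩ = 0.0169 mA.
In the active region I_C = β·I_B = 75 × 0.0169 = 1.27 mA.
Collector loop: V_CE = V_CC − I_C·R_C = 21 − 1.27×0.47 = 20.4 V.
Since V_CE = 20.4 V > V_CE(sat) ≈ 0.2 V, the transistor is in the active region as assumed.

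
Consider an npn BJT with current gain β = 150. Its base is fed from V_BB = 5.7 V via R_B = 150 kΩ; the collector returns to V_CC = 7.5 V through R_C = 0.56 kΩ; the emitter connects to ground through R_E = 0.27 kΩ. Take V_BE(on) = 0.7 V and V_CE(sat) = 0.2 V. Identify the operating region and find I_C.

Assume active. Base-emitter loop: I_B = (V_BB − V_BE)/(R_B + (β+1)R_E) = (5.7 − 0.7)/(150 + 151×0.27) = 0.0262 mA.
I_C = β·I_B = 150×0.0262 = 3.93 mA.
V_CE = V_CC − I_C·R_C − I_E·R_E = 7.5 − 3.93×0.56 − 3.96×0.27 = 4.23 V > V_CE(sat), so the active-region assumption holds.

active; I_C ≈ 3.9 mA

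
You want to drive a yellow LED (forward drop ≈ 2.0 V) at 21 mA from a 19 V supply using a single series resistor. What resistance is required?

The resistor drops V_S − V_D = 19 − 2.0 = 17 V at 21 mA.
R = 17 V / 21 mA = 0.81 kΩ.

R ≈ 0.81 kΩ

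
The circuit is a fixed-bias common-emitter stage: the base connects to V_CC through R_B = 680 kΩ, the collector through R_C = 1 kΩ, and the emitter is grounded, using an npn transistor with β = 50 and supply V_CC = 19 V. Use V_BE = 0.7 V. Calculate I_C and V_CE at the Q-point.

Base loop: V_CC = I_B·R_B + V_BE, so I_B = (19 − 0.7)/680 kΩ = 0.0269 mA.
In the active region I_C = β·I_B = 50 × 0.0269 = 1.35 mA.
Collector loop: V_CE = V_CC − I_C·R_C = 19 − 1.35×1 = 17.7 V.
Since V_CE = 17.7 V > V_CE(sat) ≈ 0.2 V, the transistor is in the active region as assumed.

I_C ≈ 1.3 mA, V_CE ≈ 18 V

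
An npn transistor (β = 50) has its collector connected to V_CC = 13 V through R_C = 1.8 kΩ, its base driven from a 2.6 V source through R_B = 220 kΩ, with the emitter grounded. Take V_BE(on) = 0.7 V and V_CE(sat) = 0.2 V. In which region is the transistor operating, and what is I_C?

active; I_C ≈ 0.43 mA

Assume active. Base-emitter loop: I_B = (V_BB − V_BE)/R_B = (2.6 − 0.7)/220 = 0.00864 mA.
I_C = β·I_B = 50×0.00864 = 0.432 mA.
V_CE = V_CC − I_C·R_C = 13 − 0.432×1.8 = 12.2 V > V_CE(sat), so the active-region assumption holds.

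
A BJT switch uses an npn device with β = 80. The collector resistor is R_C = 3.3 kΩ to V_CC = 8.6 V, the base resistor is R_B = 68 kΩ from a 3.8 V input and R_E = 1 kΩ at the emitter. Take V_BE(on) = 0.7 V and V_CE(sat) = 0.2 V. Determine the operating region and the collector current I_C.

Assume active. Base-emitter loop: I_B = (V_BB − V_BE)/(R_B + (β+1)R_E) = (3.8 − 0.7)/(68 + 81×1) = 0.0208 mA.
I_C = β·I_B = 80×0.0208 = 1.66 mA.
V_CE = V_CC − I_C·R_C − I_E·R_E = 8.6 − 1.66×3.3 − 1.69×1 = 1.42 V > V_CE(sat), so the active-region assumption holds.

active; I_C ≈ 1.7 mA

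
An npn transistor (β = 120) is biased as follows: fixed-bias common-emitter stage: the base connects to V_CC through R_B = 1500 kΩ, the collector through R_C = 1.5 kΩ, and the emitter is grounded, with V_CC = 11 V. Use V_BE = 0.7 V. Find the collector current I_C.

I_C ≈ 0.82 mA

Base loop: V_CC = I_B·R_B + V_BE, so I_B = (11 − 0.7)/1500 kΩ = 0.00687 mA.
In the active region I_C = β·I_B = 120 × 0.00687 = 0.824 mA.
Collector loop: V_CE = V_CC − I_C·R_C = 11 − 0.824×1.5 = 9.76 V.
Since V_CE = 9.76 V > V_CE(sat) ≈ 0.2 V, the transistor is in the active region as assumed.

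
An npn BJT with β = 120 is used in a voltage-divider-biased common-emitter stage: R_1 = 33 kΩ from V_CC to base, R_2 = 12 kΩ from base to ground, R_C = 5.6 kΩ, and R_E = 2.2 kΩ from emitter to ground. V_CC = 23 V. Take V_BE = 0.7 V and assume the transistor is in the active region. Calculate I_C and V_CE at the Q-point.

I_C ≈ 2.4 mA, V_CE ≈ 4.5 V

Thevenize the base divider: V_Th = V_CC·R_2/(R_1+R_2) = 23×12/45 = 6.13 V, R_Th = R_1‖R_2 = 8.8 kΩ.
Base-emitter loop: V_Th = I_B·R_Th + V_BE + (β+1)I_B·R_E, so I_B = (6.13 − 0.7) / (8.8 + 121×2.2) = 0.0198 mA.
I_C = β·I_B = 120×0.0198 = 2.37 mA, and I_E = (β+1)I_B = 2.39 mA.
V_CE = V_CC − I_C·R_C − I_E·R_E = 23 − 2.37×5.6 − 2.39×2.2 = 4.46 V.
V_CE = 4.46 V > 0.2 V confirms active-region operation.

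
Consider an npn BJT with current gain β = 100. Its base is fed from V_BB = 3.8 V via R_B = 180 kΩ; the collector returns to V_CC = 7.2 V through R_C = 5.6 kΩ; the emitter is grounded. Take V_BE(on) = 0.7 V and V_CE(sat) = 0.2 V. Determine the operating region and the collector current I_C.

Assume active: I_B = (3.8 − 0.7)/180 = 0.0172 mA, giving I_C = β·I_B = 1.72 mA.
But then V_CE = 7.2 − 1.72×5.6 = -2.44 V < V_CE(sat) = 0.2 V — impossible in the active region.
So the transistor is saturated. With V_CE = 0.2 V, I_C = (V_CC − 0.2)/R_C = 7/5.6 = 1.25 mA.
Check: β·I_B = 1.72 mA > I_C = 1.25 mA, confirming saturation.

saturation; I_C ≈ 1.2 mA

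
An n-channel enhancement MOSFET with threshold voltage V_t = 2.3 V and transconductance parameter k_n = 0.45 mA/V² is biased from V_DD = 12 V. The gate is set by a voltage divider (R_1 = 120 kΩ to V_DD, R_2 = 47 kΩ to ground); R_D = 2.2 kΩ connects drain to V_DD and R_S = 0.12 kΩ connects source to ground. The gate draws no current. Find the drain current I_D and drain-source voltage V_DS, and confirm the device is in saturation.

V_G = V_DD·R_2/(R_1+R_2) = 12×47/167 = 3.38 V.
Assume saturation: I_D = (k_n/2)(V_GS − V_t)² with V_GS = V_G − I_D·R_S = 3.38 − 0.12·I_D.
Substituting gives 0.00324·I_D² − 1.06·I_D + 0.261 = 0, with roots I_D = 0.247 or 326 mA.
The root I_D = 326 mA gives V_GS = -35.8 V ≤ V_t, so take I_D = 0.247 mA.
Then V_GS = 3.35 V and V_DS = V_DD − I_D(R_D+R_S) = 12 − 0.247×2.32 = 11.4 V.
Saturation requires V_DS ≥ V_GS − V_t = 1.05 V; 11.4 ≥ 1.05 ✓.

I_D ≈ 0.25 mA, V_DS ≈ 11 V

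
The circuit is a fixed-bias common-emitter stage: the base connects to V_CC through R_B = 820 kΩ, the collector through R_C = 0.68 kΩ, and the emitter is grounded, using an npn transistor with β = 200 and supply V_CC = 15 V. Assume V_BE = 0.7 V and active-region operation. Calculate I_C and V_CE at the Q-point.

I_C ≈ 3.5 mA, V_CE ≈ 13 V

Base loop: V_CC = I_B·R_B + V_BE, so I_B = (15 − 0.7)/820 kΩ = 0.0174 mA.
In the active region I_C = β·I_B = 200 × 0.0174 = 3.49 mA.
Collector loop: V_CE = V_CC − I_C·R_C = 15 − 3.49×0.68 = 12.6 V.
Since V_CE = 12.6 V > V_CE(sat) ≈ 0.2 V, the transistor is in the active region as assumed.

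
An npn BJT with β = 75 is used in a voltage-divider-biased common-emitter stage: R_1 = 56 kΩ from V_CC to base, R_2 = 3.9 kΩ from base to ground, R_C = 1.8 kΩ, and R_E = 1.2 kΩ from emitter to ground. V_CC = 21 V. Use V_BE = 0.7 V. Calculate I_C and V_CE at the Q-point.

Thevenize the base divider: V_Th = V_CC·R_2/(R_1+R_2) = 21×3.9/59.9 = 1.37 V, R_Th = R_1‖R_2 = 3.65 kΩ.
Base-emitter loop: V_Th = I_B·R_Th + V_BE + (β+1)I_B·R_E, so I_B = (1.37 − 0.7) / (3.65 + 76×1.2) = 0.00704 mA.
I_C = β·I_B = 75×0.00704 = 0.528 mA, and I_E = (β+1)I_B = 0.535 mA.
V_CE = V_CC − I_C·R_C − I_E·R_E = 21 − 0.528×1.8 − 0.535×1.2 = 19.4 V.
V_CE = 19.4 V > 0.2 V confirms active-region operation.

I_C ≈ 0.53 mA, V_CE ≈ 19 V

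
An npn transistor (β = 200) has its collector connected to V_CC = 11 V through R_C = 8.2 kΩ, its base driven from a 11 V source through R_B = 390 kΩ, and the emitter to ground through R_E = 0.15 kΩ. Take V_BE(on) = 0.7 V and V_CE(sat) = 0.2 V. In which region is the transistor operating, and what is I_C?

saturation; I_C ≈ 1.3 mA

Assume active: I_B = (11 − 0.7)/(390 + 201×0.15) = 0.0245 mA, I_C = β·I_B = 4.9 mA.
Then V_CE = 11 − 4.9×8.2 − 4.93×0.15 = -29.9 V < 0.2 V — the active assumption fails.
Re-solve with V_CE = 0.2 V. KCL at the emitter: V_E/R_E = (V_BB−0.7−V_E)/R_B + (V_CC−0.2−V_E)/R_C, giving V_E = 0.198 V.
I_C = (V_CC − 0.2 − V_E)/R_C = (10.8 − 0.198)/8.2 = 1.29 mA.
Check: I_B = (10.3 − 0.198)/390 = 0.0259 mA, and β·I_B = 5.18 mA > I_C, confirming saturation.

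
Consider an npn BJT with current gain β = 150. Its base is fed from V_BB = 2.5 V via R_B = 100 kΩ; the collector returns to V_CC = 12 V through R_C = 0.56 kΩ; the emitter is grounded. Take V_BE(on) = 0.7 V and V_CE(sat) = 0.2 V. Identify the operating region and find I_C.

active; I_C ≈ 2.7 mA

Assume active. Base-emitter loop: I_B = (V_BB − V_BE)/R_B = (2.5 − 0.7)/100 = 0.018 mA.
I_C = β·I_B = 150×0.018 = 2.7 mA.
V_CE = V_CC − I_C·R_C = 12 − 2.7×0.56 = 10.5 V > V_CE(sat), so the active-region assumption holds.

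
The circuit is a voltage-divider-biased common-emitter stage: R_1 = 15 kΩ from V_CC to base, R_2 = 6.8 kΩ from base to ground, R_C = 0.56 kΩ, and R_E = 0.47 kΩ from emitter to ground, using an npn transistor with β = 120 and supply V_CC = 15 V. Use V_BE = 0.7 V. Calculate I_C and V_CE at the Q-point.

Thevenize the base divider: V_Th = V_CC·R_2/(R_1+R_2) = 15×6.8/21.8 = 4.68 V, R_Th = R_1‖R_2 = 4.68 kΩ.
Base-emitter loop: V_Th = I_B·R_Th + V_BE + (β+1)I_B·R_E, so I_B = (4.68 − 0.7) / (4.68 + 121×0.47) = 0.0646 mA.
I_C = β·I_B = 120×0.0646 = 7.76 mA, and I_E = (β+1)I_B = 7.82 mA.
V_CE = V_CC − I_C·R_C − I_E·R_E = 15 − 7.76×0.56 − 7.82×0.47 = 6.98 V.
V_CE = 6.98 V > 0.2 V confirms active-region operation.

I_C ≈ 7.8 mA, V_CE ≈ 7 V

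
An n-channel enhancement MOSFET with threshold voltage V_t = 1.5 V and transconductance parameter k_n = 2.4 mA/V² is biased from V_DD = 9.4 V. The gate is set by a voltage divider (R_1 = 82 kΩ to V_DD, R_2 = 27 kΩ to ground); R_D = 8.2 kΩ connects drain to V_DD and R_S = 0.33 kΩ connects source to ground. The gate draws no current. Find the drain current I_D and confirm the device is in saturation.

V_G = V_DD·R_2/(R_1+R_2) = 9.4×27/109 = 2.33 V.
Assume saturation: I_D = (k_n/2)(V_GS − V_t)² with V_GS = V_G − I_D·R_S = 2.33 − 0.33·I_D.
Substituting gives 0.131·I_D² − 1.66·I_D + 0.824 = 0, with roots I_D = 0.519 or 12.2 mA.
The root I_D = 12.2 mA gives V_GS = -1.68 V ≤ V_t, so take I_D = 0.519 mA.
Then V_GS = 2.16 V and V_DS = V_DD − I_D(R_D+R_S) = 9.4 − 0.519×8.53 = 4.98 V.
Saturation requires V_DS ≥ V_GS − V_t = 0.657 V; 4.98 ≥ 0.657 ✓.

I_D ≈ 0.52 mA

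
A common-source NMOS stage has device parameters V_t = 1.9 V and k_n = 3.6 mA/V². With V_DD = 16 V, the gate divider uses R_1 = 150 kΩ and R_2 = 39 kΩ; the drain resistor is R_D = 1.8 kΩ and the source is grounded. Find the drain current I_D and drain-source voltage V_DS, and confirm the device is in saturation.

I_D ≈ 3.5 mA, V_DS ≈ 9.6 V

V_G = V_DD·R_2/(R_1+R_2) = 16×39/189 = 3.3 V. With the source grounded, V_GS = V_G = 3.3 V.
Assume saturation: I_D = (k_n/2)(V_GS − V_t)² = (3.6/2)×(3.3 − 1.9)² = 1.8×1.4² = 3.54 mA.
V_DS = V_DD − I_D·R_D = 16 − 3.54×1.8 = 9.64 V.
Saturation requires V_DS ≥ V_GS − V_t = 1.4 V; 9.64 ≥ 1.4 ✓.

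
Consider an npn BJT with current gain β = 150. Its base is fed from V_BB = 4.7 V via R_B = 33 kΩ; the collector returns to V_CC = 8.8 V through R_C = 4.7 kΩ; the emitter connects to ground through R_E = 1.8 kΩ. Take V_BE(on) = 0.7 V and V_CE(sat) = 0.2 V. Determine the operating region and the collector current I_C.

saturation; I_C ≈ 1.3 mA

Assume active: I_B = (4.7 − 0.7)/(33 + 151×1.8) = 0.0131 mA, I_C = β·I_B = 1.97 mA.
Then V_CE = 8.8 − 1.97×4.7 − 1.98×1.8 = -4.02 V < 0.2 V — the active assumption fails.
Re-solve with V_CE = 0.2 V. KCL at the emitter: V_E/R_E = (V_BB−0.7−V_E)/R_B + (V_CC−0.2−V_E)/R_C, giving V_E = 2.44 V.
I_C = (V_CC − 0.2 − V_E)/R_C = (8.6 − 2.44)/4.7 = 1.31 mA.
Check: I_B = (4 − 2.44)/33 = 0.0472 mA, and β·I_B = 7.08 mA > I_C, confirming saturation.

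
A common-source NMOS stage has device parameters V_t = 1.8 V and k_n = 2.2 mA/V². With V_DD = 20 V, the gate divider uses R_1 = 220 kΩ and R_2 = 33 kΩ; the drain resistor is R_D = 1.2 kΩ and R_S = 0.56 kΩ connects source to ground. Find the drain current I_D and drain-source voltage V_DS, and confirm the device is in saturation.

I_D ≈ 0.39 mA, V_DS ≈ 19 V

V_G = V_DD·R_2/(R_1+R_2) = 20×33/253 = 2.61 V.
Assume saturation: I_D = (k_n/2)(V_GS − V_t)² with V_GS = V_G − I_D·R_S = 2.61 − 0.56·I_D.
Substituting gives 0.345·I_D² − 2·I_D + 0.719 = 0, with roots I_D = 0.386 or 5.4 mA.
The root I_D = 5.4 mA gives V_GS = -0.416 V ≤ V_t, so take I_D = 0.386 mA.
Then V_GS = 2.39 V and V_DS = V_DD − I_D(R_D+R_S) = 20 − 0.386×1.76 = 19.3 V.
Saturation requires V_DS ≥ V_GS − V_t = 0.592 V; 19.3 ≥ 0.592 ✓.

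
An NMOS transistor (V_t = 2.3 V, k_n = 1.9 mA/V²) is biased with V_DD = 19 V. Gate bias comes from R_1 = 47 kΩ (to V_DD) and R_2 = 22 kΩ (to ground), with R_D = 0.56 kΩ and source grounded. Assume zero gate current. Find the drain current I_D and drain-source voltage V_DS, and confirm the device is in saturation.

V_G = V_DD·R_2/(R_1+R_2) = 19×22/69 = 6.06 V. With the source grounded, V_GS = V_G = 6.06 V.
Assume saturation: I_D = (k_n/2)(V_GS − V_t)² = (1.9/2)×(6.06 − 2.3)² = 0.95×3.76² = 13.4 mA.
V_DS = V_DD − I_D·R_D = 19 − 13.4×0.56 = 11.5 V.
Saturation requires V_DS ≥ V_GS − V_t = 3.76 V; 11.5 ≥ 3.76 ✓.

I_D ≈ 13 mA, V_DS ≈ 11 V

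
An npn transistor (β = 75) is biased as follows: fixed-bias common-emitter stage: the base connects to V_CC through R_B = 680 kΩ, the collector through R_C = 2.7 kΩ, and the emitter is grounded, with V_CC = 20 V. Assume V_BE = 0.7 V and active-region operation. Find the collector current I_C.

I_C ≈ 2.1 mA

Base loop: V_CC = I_B·R_B + V_BE, so I_B = (20 − 0.7)/680 kΩ = 0.0284 mA.
In the active region I_C = β·I_B = 75 × 0.0284 = 2.13 mA.
Collector loop: V_CE = V_CC − I_C·R_C = 20 − 2.13×2.7 = 14.3 V.
Since V_CE = 14.3 V > V_CE(sat) ≈ 0.2 V, the transistor is in the active region as assumed.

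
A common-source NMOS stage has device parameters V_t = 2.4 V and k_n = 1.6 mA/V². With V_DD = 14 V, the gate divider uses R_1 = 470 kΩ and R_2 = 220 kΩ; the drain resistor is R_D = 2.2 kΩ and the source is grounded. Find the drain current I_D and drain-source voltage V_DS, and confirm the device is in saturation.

V_G = V_DD·R_2/(R_1+R_2) = 14×220/690 = 4.46 V. With the source grounded, V_GS = V_G = 4.46 V.
Assume saturation: I_D = (k_n/2)(V_GS − V_t)² = (1.6/2)×(4.46 − 2.4)² = 0.8×2.06² = 3.41 mA.
V_DS = V_DD − I_D·R_D = 14 − 3.41×2.2 = 6.5 V.
Saturation requires V_DS ≥ V_GS − V_t = 2.06 V; 6.5 ≥ 2.06 ✓.

I_D ≈ 3.4 mA, V_DS ≈ 6.5 V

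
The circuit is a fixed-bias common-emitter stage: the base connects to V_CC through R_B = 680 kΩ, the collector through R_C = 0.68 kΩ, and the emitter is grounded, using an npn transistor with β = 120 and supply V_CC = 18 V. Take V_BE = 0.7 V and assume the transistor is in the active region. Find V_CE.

V_CE ≈ 16 V

Base loop: V_CC = I_B·R_B + V_BE, so I_B = (18 − 0.7)/680 kΩ = 0.0254 mA.
In the active region I_C = β·I_B = 120 × 0.0254 = 3.05 mA.
Collector loop: V_CE = V_CC − I_C·R_C = 18 − 3.05×0.68 = 15.9 V.
Since V_CE = 15.9 V > V_CE(sat) ≈ 0.2 V, the transistor is in the active region as assumed.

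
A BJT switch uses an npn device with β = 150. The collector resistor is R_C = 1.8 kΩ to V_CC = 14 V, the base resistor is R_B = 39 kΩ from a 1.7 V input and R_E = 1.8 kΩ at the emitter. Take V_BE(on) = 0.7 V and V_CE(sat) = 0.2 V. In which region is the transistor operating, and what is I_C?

Assume active. Base-emitter loop: I_B = (V_BB − V_BE)/(R_B + (β+1)R_E) = (1.7 − 0.7)/(39 + 151×1.8) = 0.00322 mA.
I_C = β·I_B = 150×0.00322 = 0.483 mA.
V_CE = V_CC − I_C·R_C − I_E·R_E = 14 − 0.483×1.8 − 0.486×1.8 = 12.3 V > V_CE(sat), so the active-region assumption holds.

active; I_C ≈ 0.48 mA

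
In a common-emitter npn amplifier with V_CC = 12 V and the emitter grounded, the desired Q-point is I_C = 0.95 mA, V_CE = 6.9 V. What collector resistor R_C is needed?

Collector loop: V_CC = I_C·R_C + V_CE.
R_C = (V_CC − V_CE)/I_C = (12 − 6.9)/0.95 = 5.37 kΩ.

R_C ≈ 5.4 kΩ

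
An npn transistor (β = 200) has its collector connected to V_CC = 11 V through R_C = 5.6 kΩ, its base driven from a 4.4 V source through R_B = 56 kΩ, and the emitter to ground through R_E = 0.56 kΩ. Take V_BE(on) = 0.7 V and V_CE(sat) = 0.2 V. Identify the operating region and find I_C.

saturation; I_C ≈ 1.7 mA

Assume active: I_B = (4.4 − 0.7)/(56 + 201×0.56) = 0.022 mA, I_C = β·I_B = 4.39 mA.
Then V_CE = 11 − 4.39×5.6 − 4.41×0.56 = -16.1 V < 0.2 V — the active assumption fails.
Re-solve with V_CE = 0.2 V. KCL at the emitter: V_E/R_E = (V_BB−0.7−V_E)/R_B + (V_CC−0.2−V_E)/R_C, giving V_E = 1.01 V.
I_C = (V_CC − 0.2 − V_E)/R_C = (10.8 − 1.01)/5.6 = 1.75 mA.
Check: I_B = (3.7 − 1.01)/56 = 0.0481 mA, and β·I_B = 9.62 mA > I_C, confirming saturation.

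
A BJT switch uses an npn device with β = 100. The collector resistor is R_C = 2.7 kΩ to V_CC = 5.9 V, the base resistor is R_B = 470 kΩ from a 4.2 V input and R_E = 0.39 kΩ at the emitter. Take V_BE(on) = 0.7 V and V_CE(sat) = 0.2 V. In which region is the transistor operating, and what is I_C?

active; I_C ≈ 0.69 mA

Assume active. Base-emitter loop: I_B = (V_BB − V_BE)/(R_B + (β+1)R_E) = (4.2 − 0.7)/(470 + 101×0.39) = 0.00687 mA.
I_C = β·I_B = 100×0.00687 = 0.687 mA.
V_CE = V_CC − I_C·R_C − I_E·R_E = 5.9 − 0.687×2.7 − 0.694×0.39 = 3.77 V > V_CE(sat), so the active-region assumption holds.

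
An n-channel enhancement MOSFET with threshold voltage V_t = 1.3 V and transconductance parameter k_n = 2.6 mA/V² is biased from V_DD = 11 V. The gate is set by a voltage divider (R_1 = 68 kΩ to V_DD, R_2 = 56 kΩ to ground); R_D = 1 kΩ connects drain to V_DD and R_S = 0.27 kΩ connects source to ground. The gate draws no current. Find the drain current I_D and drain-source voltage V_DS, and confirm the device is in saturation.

V_G = V_DD·R_2/(R_1+R_2) = 11×56/124 = 4.97 V.
Assume saturation: I_D = (k_n/2)(V_GS − V_t)² with V_GS = V_G − I_D·R_S = 4.97 − 0.27·I_D.
Substituting gives 0.0948·I_D² − 3.57·I_D + 17.5 = 0, with roots I_D = 5.78 or 31.9 mA.
The root I_D = 31.9 mA gives V_GS = -3.66 V ≤ V_t, so take I_D = 5.78 mA.
Then V_GS = 3.41 V and V_DS = V_DD − I_D(R_D+R_S) = 11 − 5.78×1.27 = 3.66 V.
Saturation requires V_DS ≥ V_GS − V_t = 2.11 V; 3.66 ≥ 2.11 ✓.

I_D ≈ 5.8 mA, V_DS ≈ 3.7 V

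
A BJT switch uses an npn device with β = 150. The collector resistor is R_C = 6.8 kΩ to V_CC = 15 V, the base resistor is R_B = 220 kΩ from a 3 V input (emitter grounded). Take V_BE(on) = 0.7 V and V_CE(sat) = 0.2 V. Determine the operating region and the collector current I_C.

Assume active. Base-emitter loop: I_B = (V_BB − V_BE)/R_B = (3 − 0.7)/220 = 0.0105 mA.
I_C = β·I_B = 150×0.0105 = 1.57 mA.
V_CE = V_CC − I_C·R_C = 15 − 1.57×6.8 = 4.34 V > V_CE(sat), so the active-region assumption holds.

active; I_C ≈ 1.6 mA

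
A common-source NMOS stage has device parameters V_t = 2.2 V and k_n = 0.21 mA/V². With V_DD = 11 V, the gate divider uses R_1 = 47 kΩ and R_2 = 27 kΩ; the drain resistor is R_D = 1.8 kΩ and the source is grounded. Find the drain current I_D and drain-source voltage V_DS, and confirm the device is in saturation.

I_D ≈ 0.35 mA, V_DS ≈ 10 V

V_G = V_DD·R_2/(R_1+R_2) = 11×27/74 = 4.01 V. With the source grounded, V_GS = V_G = 4.01 V.
Assume saturation: I_D = (k_n/2)(V_GS − V_t)² = (0.21/2)×(4.01 − 2.2)² = 0.105×1.81² = 0.345 mA.
V_DS = V_DD − I_D·R_D = 11 − 0.345×1.8 = 10.4 V.
Saturation requires V_DS ≥ V_GS − V_t = 1.81 V; 10.4 ≥ 1.81 ✓.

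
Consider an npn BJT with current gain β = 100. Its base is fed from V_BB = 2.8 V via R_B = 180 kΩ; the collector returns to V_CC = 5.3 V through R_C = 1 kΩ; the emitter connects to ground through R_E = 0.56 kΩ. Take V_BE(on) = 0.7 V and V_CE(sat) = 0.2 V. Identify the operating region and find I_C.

Assume active. Base-emitter loop: I_B = (V_BB − V_BE)/(R_B + (β+1)R_E) = (2.8 − 0.7)/(180 + 101×0.56) = 0.00888 mA.
I_C = β·I_B = 100×0.00888 = 0.888 mA.
V_CE = V_CC − I_C·R_C − I_E·R_E = 5.3 − 0.888×1 − 0.897×0.56 = 3.91 V > V_CE(sat), so the active-region assumption holds.

active; I_C ≈ 0.89 mA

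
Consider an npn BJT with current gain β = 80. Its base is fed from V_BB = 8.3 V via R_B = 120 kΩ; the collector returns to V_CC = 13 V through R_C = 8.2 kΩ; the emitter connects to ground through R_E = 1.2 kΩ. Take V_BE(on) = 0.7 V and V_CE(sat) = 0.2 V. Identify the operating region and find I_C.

Assume active: I_B = (8.3 − 0.7)/(120 + 81×1.2) = 0.035 mA, I_C = β·I_B = 2.8 mA.
Then V_CE = 13 − 2.8×8.2 − 2.83×1.2 = -13.4 V < 0.2 V — the active assumption fails.
Re-solve with V_CE = 0.2 V. KCL at the emitter: V_E/R_E = (V_BB−0.7−V_E)/R_B + (V_CC−0.2−V_E)/R_C, giving V_E = 1.69 V.
I_C = (V_CC − 0.2 − V_E)/R_C = (12.8 − 1.69)/8.2 = 1.36 mA.
Check: I_B = (7.6 − 1.69)/120 = 0.0493 mA, and β·I_B = 3.94 mA > I_C, confirming saturation.

saturation; I_C ≈ 1.4 mA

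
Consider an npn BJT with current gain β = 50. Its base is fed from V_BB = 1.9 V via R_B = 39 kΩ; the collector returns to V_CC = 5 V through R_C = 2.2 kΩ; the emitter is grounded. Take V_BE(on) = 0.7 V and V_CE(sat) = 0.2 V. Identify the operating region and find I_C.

Assume active. Base-emitter loop: I_B = (V_BB − V_BE)/R_B = (1.9 − 0.7)/39 = 0.0308 mA.
I_C = β·I_B = 50×0.0308 = 1.54 mA.
V_CE = V_CC − I_C·R_C = 5 − 1.54×2.2 = 1.62 V > V_CE(sat), so the active-region assumption holds.

active; I_C ≈ 1.5 mA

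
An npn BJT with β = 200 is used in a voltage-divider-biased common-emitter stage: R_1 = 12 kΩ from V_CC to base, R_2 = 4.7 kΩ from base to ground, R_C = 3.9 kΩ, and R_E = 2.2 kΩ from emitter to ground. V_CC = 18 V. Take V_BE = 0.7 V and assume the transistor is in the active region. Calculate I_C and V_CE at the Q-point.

Thevenize the base divider: V_Th = V_CC·R_2/(R_1+R_2) = 18×4.7/16.7 = 5.07 V, R_Th = R_1‖R_2 = 3.38 kΩ.
Base-emitter loop: V_Th = I_B·R_Th + V_BE + (β+1)I_B·R_E, so I_B = (5.07 − 0.7) / (3.38 + 201×2.2) = 0.0098 mA.
I_C = β·I_B = 200×0.0098 = 1.96 mA, and I_E = (β+1)I_B = 1.97 mA.
V_CE = V_CC − I_C·R_C − I_E·R_E = 18 − 1.96×3.9 − 1.97×2.2 = 6.02 V.
V_CE = 6.02 V > 0.2 V confirms active-region operation.

I_C ≈ 2 mA, V_CE ≈ 6 V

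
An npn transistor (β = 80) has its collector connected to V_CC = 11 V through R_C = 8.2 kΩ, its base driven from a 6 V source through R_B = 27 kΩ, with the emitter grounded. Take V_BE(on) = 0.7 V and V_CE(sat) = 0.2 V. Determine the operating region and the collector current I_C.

saturation; I_C ≈ 1.3 mA

Assume active: I_B = (6 − 0.7)/27 = 0.196 mA, giving I_C = β·I_B = 15.7 mA.
But then V_CE = 11 − 15.7×8.2 = -118 V < V_CE(sat) = 0.2 V — impossible in the active region.
So the transistor is saturated. With V_CE = 0.2 V, I_C = (V_CC − 0.2)/R_C = 10.8/8.2 = 1.32 mA.
Check: β·I_B = 15.7 mA > I_C = 1.32 mA, confirming saturation.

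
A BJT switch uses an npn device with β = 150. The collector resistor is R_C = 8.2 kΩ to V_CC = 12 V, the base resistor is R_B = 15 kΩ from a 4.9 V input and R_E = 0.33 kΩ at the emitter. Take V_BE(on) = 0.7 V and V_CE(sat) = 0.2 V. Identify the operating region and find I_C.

Assume active: I_B = (4.9 − 0.7)/(15 + 151×0.33) = 0.0648 mA, I_C = β·I_B = 9.72 mA.
Then V_CE = 12 − 9.72×8.2 − 9.78×0.33 = -70.9 V < 0.2 V — the active assumption fails.
Re-solve with V_CE = 0.2 V. KCL at the emitter: V_E/R_E = (V_BB−0.7−V_E)/R_B + (V_CC−0.2−V_E)/R_C, giving V_E = 0.534 V.
I_C = (V_CC − 0.2 − V_E)/R_C = (11.8 − 0.534)/8.2 = 1.37 mA.
Check: I_B = (4.2 − 0.534)/15 = 0.244 mA, and β·I_B = 36.7 mA > I_C, confirming saturation.

saturation; I_C ≈ 1.4 mA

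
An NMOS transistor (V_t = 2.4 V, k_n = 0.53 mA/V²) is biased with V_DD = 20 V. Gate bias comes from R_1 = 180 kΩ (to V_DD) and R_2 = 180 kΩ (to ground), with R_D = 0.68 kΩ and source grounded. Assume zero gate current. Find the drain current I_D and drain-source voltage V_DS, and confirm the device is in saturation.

V_G = V_DD·R_2/(R_1+R_2) = 20×180/360 = 10 V. With the source grounded, V_GS = V_G = 10 V.
Assume saturation: I_D = (k_n/2)(V_GS − V_t)² = (0.53/2)×(10 − 2.4)² = 0.265×7.6² = 15.3 mA.
V_DS = V_DD − I_D·R_D = 20 − 15.3×0.68 = 9.59 V.
Saturation requires V_DS ≥ V_GS − V_t = 7.6 V; 9.59 ≥ 7.6 ✓.

I_D ≈ 15 mA, V_DS ≈ 9.6 V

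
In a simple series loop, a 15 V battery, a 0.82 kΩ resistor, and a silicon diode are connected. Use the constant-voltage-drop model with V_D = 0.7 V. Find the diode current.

KVL around the loop: 15 = V_D + I·R = 0.7 + I × 0.82 kΩ.
So I = (15 − 0.7) / 0.82 kΩ = 14.3 / 0.82 = 17.4 mA.

I ≈ 17 mA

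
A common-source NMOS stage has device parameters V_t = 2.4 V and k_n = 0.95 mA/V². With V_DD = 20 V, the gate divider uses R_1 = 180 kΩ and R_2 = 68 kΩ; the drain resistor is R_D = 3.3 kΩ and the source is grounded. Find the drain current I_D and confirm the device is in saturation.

V_G = V_DD·R_2/(R_1+R_2) = 20×68/248 = 5.48 V. With the source grounded, V_GS = V_G = 5.48 V.
Assume saturation: I_D = (k_n/2)(V_GS − V_t)² = (0.95/2)×(5.48 − 2.4)² = 0.475×3.08² = 4.52 mA.
V_DS = V_DD − I_D·R_D = 20 − 4.52×3.3 = 5.09 V.
Saturation requires V_DS ≥ V_GS − V_t = 3.08 V; 5.09 ≥ 3.08 ✓.

I_D ≈ 4.5 mA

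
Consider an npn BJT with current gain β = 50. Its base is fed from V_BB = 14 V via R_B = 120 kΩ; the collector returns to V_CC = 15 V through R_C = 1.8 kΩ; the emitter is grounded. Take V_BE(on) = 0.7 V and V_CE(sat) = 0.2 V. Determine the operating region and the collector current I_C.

Assume active. Base-emitter loop: I_B = (V_BB − V_BE)/R_B = (14 − 0.7)/120 = 0.111 mA.
I_C = β·I_B = 50×0.111 = 5.54 mA.
V_CE = V_CC − I_C·R_C = 15 − 5.54×1.8 = 5.02 V > V_CE(sat), so the active-region assumption holds.

active; I_C ≈ 5.5 mA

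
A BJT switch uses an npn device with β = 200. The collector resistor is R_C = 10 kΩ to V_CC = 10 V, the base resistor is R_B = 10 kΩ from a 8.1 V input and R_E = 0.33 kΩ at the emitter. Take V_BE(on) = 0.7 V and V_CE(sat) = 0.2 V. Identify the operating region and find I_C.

Assume active: I_B = (8.1 − 0.7)/(10 + 201×0.33) = 0.0969 mA, I_C = β·I_B = 19.4 mA.
Then V_CE = 10 − 19.4×10 − 19.5×0.33 = -190 V < 0.2 V — the active assumption fails.
Re-solve with V_CE = 0.2 V. KCL at the emitter: V_E/R_E = (V_BB−0.7−V_E)/R_B + (V_CC−0.2−V_E)/R_C, giving V_E = 0.532 V.
I_C = (V_CC − 0.2 − V_E)/R_C = (9.8 − 0.532)/10 = 0.927 mA.
Check: I_B = (7.4 − 0.532)/10 = 0.687 mA, and β·I_B = 137 mA > I_C, confirming saturation.

saturation; I_C ≈ 0.93 mA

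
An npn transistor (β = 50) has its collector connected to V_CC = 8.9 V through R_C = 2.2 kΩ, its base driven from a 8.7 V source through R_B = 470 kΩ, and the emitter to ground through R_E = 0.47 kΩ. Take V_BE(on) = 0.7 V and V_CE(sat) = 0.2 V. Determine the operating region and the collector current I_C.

active; I_C ≈ 0.81 mA

Assume active. Base-emitter loop: I_B = (V_BB − V_BE)/(R_B + (β+1)R_E) = (8.7 − 0.7)/(470 + 51×0.47) = 0.0162 mA.
I_C = β·I_B = 50×0.0162 = 0.81 mA.
V_CE = V_CC − I_C·R_C − I_E·R_E = 8.9 − 0.81×2.2 − 0.826×0.47 = 6.73 V > V_CE(sat), so the active-region assumption holds.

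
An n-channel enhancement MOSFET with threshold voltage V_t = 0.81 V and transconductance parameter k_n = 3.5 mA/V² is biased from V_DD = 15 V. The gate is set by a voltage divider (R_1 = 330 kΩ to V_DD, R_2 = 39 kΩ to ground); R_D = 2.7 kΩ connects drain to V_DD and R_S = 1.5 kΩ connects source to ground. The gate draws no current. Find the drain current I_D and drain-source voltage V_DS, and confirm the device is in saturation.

V_G = V_DD·R_2/(R_1+R_2) = 15×39/369 = 1.59 V.
Assume saturation: I_D = (k_n/2)(V_GS − V_t)² with V_GS = V_G − I_D·R_S = 1.59 − 1.5·I_D.
Substituting gives 3.94·I_D² − 5.07·I_D + 1.05 = 0, with roots I_D = 0.26 or 1.03 mA.
The root I_D = 1.03 mA gives V_GS = 0.0436 V ≤ V_t, so take I_D = 0.26 mA.
Then V_GS = 1.2 V and V_DS = V_DD − I_D(R_D+R_S) = 15 − 0.26×4.2 = 13.9 V.
Saturation requires V_DS ≥ V_GS − V_t = 0.385 V; 13.9 ≥ 0.385 ✓.

I_D ≈ 0.26 mA, V_DS ≈ 14 V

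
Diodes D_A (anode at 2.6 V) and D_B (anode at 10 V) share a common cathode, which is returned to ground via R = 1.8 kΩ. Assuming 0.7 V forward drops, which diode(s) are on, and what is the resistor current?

Only D_B conducts; I_R ≈ 5.2 mA

Assume both conduct. Then node N would need to be at both 2.6−0.7 = 1.9 V and 10−0.7 = 9.3 V, which is impossible.
Assume only D_B conducts: V_N = 10 − 0.7 = 9.3 V, so I_R = 9.3/1.8 = 5.17 mA.
Check D_A: its anode-to-cathode voltage is 2.6 − 9.3 = -6.7 V < 0.7 V, so it is off. The assumption is consistent.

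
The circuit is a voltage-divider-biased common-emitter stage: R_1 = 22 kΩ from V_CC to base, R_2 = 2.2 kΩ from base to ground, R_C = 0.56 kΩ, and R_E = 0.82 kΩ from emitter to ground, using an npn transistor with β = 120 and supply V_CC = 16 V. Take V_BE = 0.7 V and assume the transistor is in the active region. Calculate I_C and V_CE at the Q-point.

Thevenize the base divider: V_Th = V_CC·R_2/(R_1+R_2) = 16×2.2/24.2 = 1.45 V, R_Th = R_1‖R_2 = 2 kΩ.
Base-emitter loop: V_Th = I_B·R_Th + V_BE + (β+1)I_B·R_E, so I_B = (1.45 − 0.7) / (2 + 121×0.82) = 0.00745 mA.
I_C = β·I_B = 120×0.00745 = 0.895 mA, and I_E = (β+1)I_B = 0.902 mA.
V_CE = V_CC − I_C·R_C − I_E·R_E = 16 − 0.895×0.56 − 0.902×0.82 = 14.8 V.
V_CE = 14.8 V > 0.2 V confirms active-region operation.

I_C ≈ 0.89 mA, V_CE ≈ 15 V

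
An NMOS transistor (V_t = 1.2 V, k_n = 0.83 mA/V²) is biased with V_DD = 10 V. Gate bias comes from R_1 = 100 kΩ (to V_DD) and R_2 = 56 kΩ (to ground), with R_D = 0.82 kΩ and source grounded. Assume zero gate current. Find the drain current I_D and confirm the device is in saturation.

I_D ≈ 2.4 mA

V_G = V_DD·R_2/(R_1+R_2) = 10×56/156 = 3.59 V. With the source grounded, V_GS = V_G = 3.59 V.
Assume saturation: I_D = (k_n/2)(V_GS − V_t)² = (0.83/2)×(3.59 − 1.2)² = 0.415×2.39² = 2.37 mA.
V_DS = V_DD − I_D·R_D = 10 − 2.37×0.82 = 8.06 V.
Saturation requires V_DS ≥ V_GS − V_t = 2.39 V; 8.06 ≥ 2.39 ✓.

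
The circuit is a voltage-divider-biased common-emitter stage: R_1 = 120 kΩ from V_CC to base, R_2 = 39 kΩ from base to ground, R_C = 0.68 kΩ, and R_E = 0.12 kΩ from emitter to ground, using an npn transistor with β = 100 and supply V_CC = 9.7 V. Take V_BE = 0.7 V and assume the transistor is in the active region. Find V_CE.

Thevenize the base divider: V_Th = V_CC·R_2/(R_1+R_2) = 9.7×39/159 = 2.38 V, R_Th = R_1‖R_2 = 29.4 kΩ.
Base-emitter loop: V_Th = I_B·R_Th + V_BE + (β+1)I_B·R_E, so I_B = (2.38 − 0.7) / (29.4 + 101×0.12) = 0.0404 mA.
I_C = β·I_B = 100×0.0404 = 4.04 mA, and I_E = (β+1)I_B = 4.08 mA.
V_CE = V_CC − I_C·R_C − I_E·R_E = 9.7 − 4.04×0.68 − 4.08×0.12 = 6.46 V.
V_CE = 6.46 V > 0.2 V confirms active-region operation.

V_CE ≈ 6.5 V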